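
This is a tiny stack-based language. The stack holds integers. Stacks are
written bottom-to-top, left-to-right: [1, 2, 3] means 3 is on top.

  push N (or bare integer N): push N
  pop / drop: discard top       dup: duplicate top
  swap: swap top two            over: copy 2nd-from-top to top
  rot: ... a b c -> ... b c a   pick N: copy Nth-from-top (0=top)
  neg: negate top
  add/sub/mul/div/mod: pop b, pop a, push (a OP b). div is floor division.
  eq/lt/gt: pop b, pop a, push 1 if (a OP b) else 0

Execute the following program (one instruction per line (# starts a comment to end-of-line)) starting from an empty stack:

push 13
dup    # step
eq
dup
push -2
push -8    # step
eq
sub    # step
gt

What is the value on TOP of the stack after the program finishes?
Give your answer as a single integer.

Answer: 0

Derivation:
After 'push 13': [13]
After 'dup': [13, 13]
After 'eq': [1]
After 'dup': [1, 1]
After 'push -2': [1, 1, -2]
After 'push -8': [1, 1, -2, -8]
After 'eq': [1, 1, 0]
After 'sub': [1, 1]
After 'gt': [0]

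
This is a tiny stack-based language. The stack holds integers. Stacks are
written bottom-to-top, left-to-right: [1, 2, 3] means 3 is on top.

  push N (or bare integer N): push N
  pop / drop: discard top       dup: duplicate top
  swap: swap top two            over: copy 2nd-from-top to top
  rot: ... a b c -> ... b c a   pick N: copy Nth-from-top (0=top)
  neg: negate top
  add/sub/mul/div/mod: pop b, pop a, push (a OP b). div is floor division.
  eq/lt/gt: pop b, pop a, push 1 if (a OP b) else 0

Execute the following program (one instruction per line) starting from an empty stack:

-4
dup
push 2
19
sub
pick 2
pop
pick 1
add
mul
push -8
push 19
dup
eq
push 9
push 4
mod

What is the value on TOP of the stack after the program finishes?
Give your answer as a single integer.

After 'push -4': [-4]
After 'dup': [-4, -4]
After 'push 2': [-4, -4, 2]
After 'push 19': [-4, -4, 2, 19]
After 'sub': [-4, -4, -17]
After 'pick 2': [-4, -4, -17, -4]
After 'pop': [-4, -4, -17]
After 'pick 1': [-4, -4, -17, -4]
After 'add': [-4, -4, -21]
After 'mul': [-4, 84]
After 'push -8': [-4, 84, -8]
After 'push 19': [-4, 84, -8, 19]
After 'dup': [-4, 84, -8, 19, 19]
After 'eq': [-4, 84, -8, 1]
After 'push 9': [-4, 84, -8, 1, 9]
After 'push 4': [-4, 84, -8, 1, 9, 4]
After 'mod': [-4, 84, -8, 1, 1]

Answer: 1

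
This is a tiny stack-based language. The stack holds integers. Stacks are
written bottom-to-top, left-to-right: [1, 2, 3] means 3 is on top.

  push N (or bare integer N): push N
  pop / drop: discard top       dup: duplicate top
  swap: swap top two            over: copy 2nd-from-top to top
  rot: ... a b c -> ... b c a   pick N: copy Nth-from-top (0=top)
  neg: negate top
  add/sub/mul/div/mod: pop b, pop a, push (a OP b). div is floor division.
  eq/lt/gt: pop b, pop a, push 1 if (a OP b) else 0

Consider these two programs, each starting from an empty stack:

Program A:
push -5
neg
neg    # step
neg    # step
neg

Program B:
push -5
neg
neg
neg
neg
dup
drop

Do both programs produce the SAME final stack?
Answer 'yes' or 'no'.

Program A trace:
  After 'push -5': [-5]
  After 'neg': [5]
  After 'neg': [-5]
  After 'neg': [5]
  After 'neg': [-5]
Program A final stack: [-5]

Program B trace:
  After 'push -5': [-5]
  After 'neg': [5]
  After 'neg': [-5]
  After 'neg': [5]
  After 'neg': [-5]
  After 'dup': [-5, -5]
  After 'drop': [-5]
Program B final stack: [-5]
Same: yes

Answer: yes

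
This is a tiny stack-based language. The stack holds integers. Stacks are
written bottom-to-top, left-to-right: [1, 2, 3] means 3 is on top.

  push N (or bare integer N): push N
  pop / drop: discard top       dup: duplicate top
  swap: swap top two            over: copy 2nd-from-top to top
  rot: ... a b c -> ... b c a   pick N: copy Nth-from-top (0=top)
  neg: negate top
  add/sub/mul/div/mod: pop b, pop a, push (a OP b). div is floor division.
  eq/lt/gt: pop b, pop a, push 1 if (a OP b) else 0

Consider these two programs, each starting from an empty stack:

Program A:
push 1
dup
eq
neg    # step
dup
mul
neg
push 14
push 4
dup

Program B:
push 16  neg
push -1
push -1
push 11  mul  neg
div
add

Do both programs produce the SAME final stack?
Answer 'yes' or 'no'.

Answer: no

Derivation:
Program A trace:
  After 'push 1': [1]
  After 'dup': [1, 1]
  After 'eq': [1]
  After 'neg': [-1]
  After 'dup': [-1, -1]
  After 'mul': [1]
  After 'neg': [-1]
  After 'push 14': [-1, 14]
  After 'push 4': [-1, 14, 4]
  After 'dup': [-1, 14, 4, 4]
Program A final stack: [-1, 14, 4, 4]

Program B trace:
  After 'push 16': [16]
  After 'neg': [-16]
  After 'push -1': [-16, -1]
  After 'push -1': [-16, -1, -1]
  After 'push 11': [-16, -1, -1, 11]
  After 'mul': [-16, -1, -11]
  After 'neg': [-16, -1, 11]
  After 'div': [-16, -1]
  After 'add': [-17]
Program B final stack: [-17]
Same: no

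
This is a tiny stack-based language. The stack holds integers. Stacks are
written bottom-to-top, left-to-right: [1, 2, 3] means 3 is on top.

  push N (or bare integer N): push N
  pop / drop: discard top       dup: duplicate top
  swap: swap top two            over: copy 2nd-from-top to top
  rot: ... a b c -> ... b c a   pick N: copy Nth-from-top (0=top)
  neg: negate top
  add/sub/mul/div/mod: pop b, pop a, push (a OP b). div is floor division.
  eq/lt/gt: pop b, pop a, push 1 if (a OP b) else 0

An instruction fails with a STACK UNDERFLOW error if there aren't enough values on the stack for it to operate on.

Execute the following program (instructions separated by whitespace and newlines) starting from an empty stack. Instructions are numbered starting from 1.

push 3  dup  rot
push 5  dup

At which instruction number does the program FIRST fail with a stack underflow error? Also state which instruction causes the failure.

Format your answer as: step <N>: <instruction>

Answer: step 3: rot

Derivation:
Step 1 ('push 3'): stack = [3], depth = 1
Step 2 ('dup'): stack = [3, 3], depth = 2
Step 3 ('rot'): needs 3 value(s) but depth is 2 — STACK UNDERFLOW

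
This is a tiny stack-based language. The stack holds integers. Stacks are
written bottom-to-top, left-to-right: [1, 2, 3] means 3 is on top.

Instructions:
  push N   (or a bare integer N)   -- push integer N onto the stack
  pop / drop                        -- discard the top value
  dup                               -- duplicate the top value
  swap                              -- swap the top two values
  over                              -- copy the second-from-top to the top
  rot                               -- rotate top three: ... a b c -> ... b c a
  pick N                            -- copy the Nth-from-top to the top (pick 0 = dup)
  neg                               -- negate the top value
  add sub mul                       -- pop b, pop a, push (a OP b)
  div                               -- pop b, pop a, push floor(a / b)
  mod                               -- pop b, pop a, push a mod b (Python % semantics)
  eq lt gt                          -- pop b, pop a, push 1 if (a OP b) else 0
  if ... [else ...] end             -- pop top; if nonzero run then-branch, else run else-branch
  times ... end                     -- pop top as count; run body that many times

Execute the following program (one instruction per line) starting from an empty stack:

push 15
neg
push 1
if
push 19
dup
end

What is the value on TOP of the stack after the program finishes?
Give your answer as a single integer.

After 'push 15': [15]
After 'neg': [-15]
After 'push 1': [-15, 1]
After 'if': [-15]
After 'push 19': [-15, 19]
After 'dup': [-15, 19, 19]

Answer: 19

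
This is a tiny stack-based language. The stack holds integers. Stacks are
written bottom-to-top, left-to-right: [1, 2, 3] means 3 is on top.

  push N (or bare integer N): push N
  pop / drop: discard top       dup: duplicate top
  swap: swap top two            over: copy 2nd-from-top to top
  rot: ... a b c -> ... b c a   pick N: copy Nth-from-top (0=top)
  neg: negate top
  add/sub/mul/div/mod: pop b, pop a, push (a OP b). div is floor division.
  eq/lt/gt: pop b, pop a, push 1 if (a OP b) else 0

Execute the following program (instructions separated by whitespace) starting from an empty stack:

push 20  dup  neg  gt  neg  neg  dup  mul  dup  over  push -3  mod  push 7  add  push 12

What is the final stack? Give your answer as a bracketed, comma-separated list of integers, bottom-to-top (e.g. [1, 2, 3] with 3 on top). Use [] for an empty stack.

Answer: [1, 1, 5, 12]

Derivation:
After 'push 20': [20]
After 'dup': [20, 20]
After 'neg': [20, -20]
After 'gt': [1]
After 'neg': [-1]
After 'neg': [1]
After 'dup': [1, 1]
After 'mul': [1]
After 'dup': [1, 1]
After 'over': [1, 1, 1]
After 'push -3': [1, 1, 1, -3]
After 'mod': [1, 1, -2]
After 'push 7': [1, 1, -2, 7]
After 'add': [1, 1, 5]
After 'push 12': [1, 1, 5, 12]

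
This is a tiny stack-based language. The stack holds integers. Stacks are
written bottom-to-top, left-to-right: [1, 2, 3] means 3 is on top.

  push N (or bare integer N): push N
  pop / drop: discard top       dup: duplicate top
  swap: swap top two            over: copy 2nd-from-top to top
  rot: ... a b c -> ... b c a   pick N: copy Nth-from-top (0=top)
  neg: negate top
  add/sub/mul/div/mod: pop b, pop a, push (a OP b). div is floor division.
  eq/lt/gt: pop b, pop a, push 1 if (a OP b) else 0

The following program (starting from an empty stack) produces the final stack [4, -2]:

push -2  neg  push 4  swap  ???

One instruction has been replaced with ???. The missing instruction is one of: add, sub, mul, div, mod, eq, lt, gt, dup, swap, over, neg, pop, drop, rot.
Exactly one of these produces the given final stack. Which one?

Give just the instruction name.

Stack before ???: [4, 2]
Stack after ???:  [4, -2]
The instruction that transforms [4, 2] -> [4, -2] is: neg

Answer: neg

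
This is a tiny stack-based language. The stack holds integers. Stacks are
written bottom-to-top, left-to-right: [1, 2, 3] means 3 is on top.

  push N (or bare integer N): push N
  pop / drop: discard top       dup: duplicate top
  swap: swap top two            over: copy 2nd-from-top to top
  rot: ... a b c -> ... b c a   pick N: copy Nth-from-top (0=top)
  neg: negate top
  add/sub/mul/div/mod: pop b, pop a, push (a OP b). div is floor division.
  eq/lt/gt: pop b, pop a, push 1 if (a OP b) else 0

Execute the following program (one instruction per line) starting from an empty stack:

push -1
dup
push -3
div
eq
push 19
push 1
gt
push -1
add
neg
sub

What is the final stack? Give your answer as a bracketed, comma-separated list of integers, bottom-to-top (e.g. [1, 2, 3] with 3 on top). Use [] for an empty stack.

Answer: [0]

Derivation:
After 'push -1': [-1]
After 'dup': [-1, -1]
After 'push -3': [-1, -1, -3]
After 'div': [-1, 0]
After 'eq': [0]
After 'push 19': [0, 19]
After 'push 1': [0, 19, 1]
After 'gt': [0, 1]
After 'push -1': [0, 1, -1]
After 'add': [0, 0]
After 'neg': [0, 0]
After 'sub': [0]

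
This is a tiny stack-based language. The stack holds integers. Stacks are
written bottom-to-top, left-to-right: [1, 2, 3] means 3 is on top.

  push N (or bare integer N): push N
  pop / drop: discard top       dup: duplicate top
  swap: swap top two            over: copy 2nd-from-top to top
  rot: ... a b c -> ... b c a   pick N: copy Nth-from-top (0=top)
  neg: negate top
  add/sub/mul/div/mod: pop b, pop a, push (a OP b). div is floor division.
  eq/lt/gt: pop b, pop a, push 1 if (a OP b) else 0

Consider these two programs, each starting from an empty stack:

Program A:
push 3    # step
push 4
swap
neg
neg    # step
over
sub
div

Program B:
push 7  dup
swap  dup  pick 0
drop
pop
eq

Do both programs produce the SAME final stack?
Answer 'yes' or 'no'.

Program A trace:
  After 'push 3': [3]
  After 'push 4': [3, 4]
  After 'swap': [4, 3]
  After 'neg': [4, -3]
  After 'neg': [4, 3]
  After 'over': [4, 3, 4]
  After 'sub': [4, -1]
  After 'div': [-4]
Program A final stack: [-4]

Program B trace:
  After 'push 7': [7]
  After 'dup': [7, 7]
  After 'swap': [7, 7]
  After 'dup': [7, 7, 7]
  After 'pick 0': [7, 7, 7, 7]
  After 'drop': [7, 7, 7]
  After 'pop': [7, 7]
  After 'eq': [1]
Program B final stack: [1]
Same: no

Answer: no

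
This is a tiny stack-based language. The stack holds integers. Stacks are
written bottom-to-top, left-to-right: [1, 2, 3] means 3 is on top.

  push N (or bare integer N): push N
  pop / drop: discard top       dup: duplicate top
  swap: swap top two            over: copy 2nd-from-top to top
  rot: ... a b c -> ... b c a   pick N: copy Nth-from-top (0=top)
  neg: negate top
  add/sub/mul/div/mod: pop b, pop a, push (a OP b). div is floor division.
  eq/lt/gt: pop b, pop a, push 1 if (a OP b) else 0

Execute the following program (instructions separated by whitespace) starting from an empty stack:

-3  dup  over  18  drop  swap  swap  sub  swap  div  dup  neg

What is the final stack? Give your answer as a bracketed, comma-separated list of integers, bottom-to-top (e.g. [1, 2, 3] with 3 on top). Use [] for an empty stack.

After 'push -3': [-3]
After 'dup': [-3, -3]
After 'over': [-3, -3, -3]
After 'push 18': [-3, -3, -3, 18]
After 'drop': [-3, -3, -3]
After 'swap': [-3, -3, -3]
After 'swap': [-3, -3, -3]
After 'sub': [-3, 0]
After 'swap': [0, -3]
After 'div': [0]
After 'dup': [0, 0]
After 'neg': [0, 0]

Answer: [0, 0]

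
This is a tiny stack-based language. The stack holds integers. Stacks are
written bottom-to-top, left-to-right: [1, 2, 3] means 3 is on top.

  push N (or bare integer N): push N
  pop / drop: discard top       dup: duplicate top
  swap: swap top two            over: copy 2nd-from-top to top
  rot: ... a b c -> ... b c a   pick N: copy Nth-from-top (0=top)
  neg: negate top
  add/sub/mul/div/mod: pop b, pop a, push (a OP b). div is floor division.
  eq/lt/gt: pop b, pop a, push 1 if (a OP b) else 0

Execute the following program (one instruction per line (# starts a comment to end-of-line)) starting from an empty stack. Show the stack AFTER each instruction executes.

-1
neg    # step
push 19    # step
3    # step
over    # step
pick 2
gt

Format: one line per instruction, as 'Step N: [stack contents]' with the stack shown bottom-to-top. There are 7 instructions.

Step 1: [-1]
Step 2: [1]
Step 3: [1, 19]
Step 4: [1, 19, 3]
Step 5: [1, 19, 3, 19]
Step 6: [1, 19, 3, 19, 19]
Step 7: [1, 19, 3, 0]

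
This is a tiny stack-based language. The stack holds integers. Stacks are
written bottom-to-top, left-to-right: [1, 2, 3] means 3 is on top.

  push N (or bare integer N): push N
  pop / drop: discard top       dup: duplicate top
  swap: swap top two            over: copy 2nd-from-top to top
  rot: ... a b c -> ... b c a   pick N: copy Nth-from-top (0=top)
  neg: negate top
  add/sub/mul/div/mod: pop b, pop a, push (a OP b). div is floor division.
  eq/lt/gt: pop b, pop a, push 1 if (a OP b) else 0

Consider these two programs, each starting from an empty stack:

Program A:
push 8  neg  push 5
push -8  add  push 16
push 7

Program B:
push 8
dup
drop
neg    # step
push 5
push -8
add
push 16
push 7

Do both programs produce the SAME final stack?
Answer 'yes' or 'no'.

Answer: yes

Derivation:
Program A trace:
  After 'push 8': [8]
  After 'neg': [-8]
  After 'push 5': [-8, 5]
  After 'push -8': [-8, 5, -8]
  After 'add': [-8, -3]
  After 'push 16': [-8, -3, 16]
  After 'push 7': [-8, -3, 16, 7]
Program A final stack: [-8, -3, 16, 7]

Program B trace:
  After 'push 8': [8]
  After 'dup': [8, 8]
  After 'drop': [8]
  After 'neg': [-8]
  After 'push 5': [-8, 5]
  After 'push -8': [-8, 5, -8]
  After 'add': [-8, -3]
  After 'push 16': [-8, -3, 16]
  After 'push 7': [-8, -3, 16, 7]
Program B final stack: [-8, -3, 16, 7]
Same: yes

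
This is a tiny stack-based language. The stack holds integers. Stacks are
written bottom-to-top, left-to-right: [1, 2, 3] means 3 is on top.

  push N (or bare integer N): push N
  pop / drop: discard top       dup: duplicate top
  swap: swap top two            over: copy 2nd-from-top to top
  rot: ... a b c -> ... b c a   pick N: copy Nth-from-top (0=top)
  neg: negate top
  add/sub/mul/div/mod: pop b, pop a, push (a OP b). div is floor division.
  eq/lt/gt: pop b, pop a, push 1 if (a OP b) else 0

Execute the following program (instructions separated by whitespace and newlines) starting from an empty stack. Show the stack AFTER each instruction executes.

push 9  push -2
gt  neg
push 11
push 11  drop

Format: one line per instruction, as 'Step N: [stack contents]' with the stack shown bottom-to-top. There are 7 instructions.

Step 1: [9]
Step 2: [9, -2]
Step 3: [1]
Step 4: [-1]
Step 5: [-1, 11]
Step 6: [-1, 11, 11]
Step 7: [-1, 11]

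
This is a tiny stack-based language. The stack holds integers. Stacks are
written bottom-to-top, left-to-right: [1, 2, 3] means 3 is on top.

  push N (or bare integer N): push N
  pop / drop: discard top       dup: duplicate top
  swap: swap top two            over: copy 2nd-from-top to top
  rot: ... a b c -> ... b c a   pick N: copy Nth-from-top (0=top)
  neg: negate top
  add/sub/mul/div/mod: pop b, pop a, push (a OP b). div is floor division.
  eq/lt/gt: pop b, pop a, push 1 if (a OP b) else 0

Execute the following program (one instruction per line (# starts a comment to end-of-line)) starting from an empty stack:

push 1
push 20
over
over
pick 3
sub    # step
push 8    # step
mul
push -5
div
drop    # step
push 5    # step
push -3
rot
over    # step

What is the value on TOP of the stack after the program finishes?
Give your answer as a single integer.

Answer: -3

Derivation:
After 'push 1': [1]
After 'push 20': [1, 20]
After 'over': [1, 20, 1]
After 'over': [1, 20, 1, 20]
After 'pick 3': [1, 20, 1, 20, 1]
After 'sub': [1, 20, 1, 19]
After 'push 8': [1, 20, 1, 19, 8]
After 'mul': [1, 20, 1, 152]
After 'push -5': [1, 20, 1, 152, -5]
After 'div': [1, 20, 1, -31]
After 'drop': [1, 20, 1]
After 'push 5': [1, 20, 1, 5]
After 'push -3': [1, 20, 1, 5, -3]
After 'rot': [1, 20, 5, -3, 1]
After 'over': [1, 20, 5, -3, 1, -3]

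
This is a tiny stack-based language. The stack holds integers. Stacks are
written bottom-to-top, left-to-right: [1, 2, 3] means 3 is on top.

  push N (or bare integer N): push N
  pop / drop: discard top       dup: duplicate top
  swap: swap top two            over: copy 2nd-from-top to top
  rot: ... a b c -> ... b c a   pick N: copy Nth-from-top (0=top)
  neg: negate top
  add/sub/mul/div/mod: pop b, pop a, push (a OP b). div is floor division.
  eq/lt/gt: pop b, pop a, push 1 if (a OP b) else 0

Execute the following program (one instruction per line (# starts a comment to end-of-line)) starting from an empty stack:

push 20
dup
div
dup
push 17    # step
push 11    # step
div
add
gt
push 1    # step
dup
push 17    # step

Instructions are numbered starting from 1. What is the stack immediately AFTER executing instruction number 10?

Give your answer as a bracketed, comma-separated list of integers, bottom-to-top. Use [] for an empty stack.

Answer: [0, 1]

Derivation:
Step 1 ('push 20'): [20]
Step 2 ('dup'): [20, 20]
Step 3 ('div'): [1]
Step 4 ('dup'): [1, 1]
Step 5 ('push 17'): [1, 1, 17]
Step 6 ('push 11'): [1, 1, 17, 11]
Step 7 ('div'): [1, 1, 1]
Step 8 ('add'): [1, 2]
Step 9 ('gt'): [0]
Step 10 ('push 1'): [0, 1]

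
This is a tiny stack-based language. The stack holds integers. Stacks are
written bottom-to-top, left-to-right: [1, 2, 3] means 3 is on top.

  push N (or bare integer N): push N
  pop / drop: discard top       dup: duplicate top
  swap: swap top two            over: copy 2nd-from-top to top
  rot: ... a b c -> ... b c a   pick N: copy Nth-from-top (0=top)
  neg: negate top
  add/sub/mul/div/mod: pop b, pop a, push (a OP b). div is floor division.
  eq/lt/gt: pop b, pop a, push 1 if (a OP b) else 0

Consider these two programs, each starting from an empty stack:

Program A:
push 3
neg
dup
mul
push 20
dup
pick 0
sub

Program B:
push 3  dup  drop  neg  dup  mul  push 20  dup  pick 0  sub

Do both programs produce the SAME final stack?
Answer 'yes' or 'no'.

Program A trace:
  After 'push 3': [3]
  After 'neg': [-3]
  After 'dup': [-3, -3]
  After 'mul': [9]
  After 'push 20': [9, 20]
  After 'dup': [9, 20, 20]
  After 'pick 0': [9, 20, 20, 20]
  After 'sub': [9, 20, 0]
Program A final stack: [9, 20, 0]

Program B trace:
  After 'push 3': [3]
  After 'dup': [3, 3]
  After 'drop': [3]
  After 'neg': [-3]
  After 'dup': [-3, -3]
  After 'mul': [9]
  After 'push 20': [9, 20]
  After 'dup': [9, 20, 20]
  After 'pick 0': [9, 20, 20, 20]
  After 'sub': [9, 20, 0]
Program B final stack: [9, 20, 0]
Same: yes

Answer: yes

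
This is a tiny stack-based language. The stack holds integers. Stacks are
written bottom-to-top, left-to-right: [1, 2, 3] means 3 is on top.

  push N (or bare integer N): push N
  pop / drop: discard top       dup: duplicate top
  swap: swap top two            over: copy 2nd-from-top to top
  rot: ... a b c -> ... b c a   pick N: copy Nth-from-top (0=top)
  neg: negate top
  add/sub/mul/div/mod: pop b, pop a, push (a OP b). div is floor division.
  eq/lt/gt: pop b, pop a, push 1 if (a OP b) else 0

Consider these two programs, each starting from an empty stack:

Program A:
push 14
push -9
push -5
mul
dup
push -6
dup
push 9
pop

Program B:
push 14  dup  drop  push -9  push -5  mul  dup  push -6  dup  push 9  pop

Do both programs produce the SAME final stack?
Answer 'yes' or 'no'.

Answer: yes

Derivation:
Program A trace:
  After 'push 14': [14]
  After 'push -9': [14, -9]
  After 'push -5': [14, -9, -5]
  After 'mul': [14, 45]
  After 'dup': [14, 45, 45]
  After 'push -6': [14, 45, 45, -6]
  After 'dup': [14, 45, 45, -6, -6]
  After 'push 9': [14, 45, 45, -6, -6, 9]
  After 'pop': [14, 45, 45, -6, -6]
Program A final stack: [14, 45, 45, -6, -6]

Program B trace:
  After 'push 14': [14]
  After 'dup': [14, 14]
  After 'drop': [14]
  After 'push -9': [14, -9]
  After 'push -5': [14, -9, -5]
  After 'mul': [14, 45]
  After 'dup': [14, 45, 45]
  After 'push -6': [14, 45, 45, -6]
  After 'dup': [14, 45, 45, -6, -6]
  After 'push 9': [14, 45, 45, -6, -6, 9]
  After 'pop': [14, 45, 45, -6, -6]
Program B final stack: [14, 45, 45, -6, -6]
Same: yes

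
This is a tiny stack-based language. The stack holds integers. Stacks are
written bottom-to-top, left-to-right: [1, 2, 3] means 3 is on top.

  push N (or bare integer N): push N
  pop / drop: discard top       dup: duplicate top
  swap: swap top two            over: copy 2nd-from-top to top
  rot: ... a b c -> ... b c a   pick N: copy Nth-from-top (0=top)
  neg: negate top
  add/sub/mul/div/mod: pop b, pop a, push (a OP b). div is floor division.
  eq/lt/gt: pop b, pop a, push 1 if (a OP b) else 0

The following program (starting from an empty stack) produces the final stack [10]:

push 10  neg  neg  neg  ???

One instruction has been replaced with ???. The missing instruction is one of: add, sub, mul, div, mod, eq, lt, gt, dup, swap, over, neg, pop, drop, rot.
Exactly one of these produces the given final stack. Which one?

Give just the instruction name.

Answer: neg

Derivation:
Stack before ???: [-10]
Stack after ???:  [10]
The instruction that transforms [-10] -> [10] is: neg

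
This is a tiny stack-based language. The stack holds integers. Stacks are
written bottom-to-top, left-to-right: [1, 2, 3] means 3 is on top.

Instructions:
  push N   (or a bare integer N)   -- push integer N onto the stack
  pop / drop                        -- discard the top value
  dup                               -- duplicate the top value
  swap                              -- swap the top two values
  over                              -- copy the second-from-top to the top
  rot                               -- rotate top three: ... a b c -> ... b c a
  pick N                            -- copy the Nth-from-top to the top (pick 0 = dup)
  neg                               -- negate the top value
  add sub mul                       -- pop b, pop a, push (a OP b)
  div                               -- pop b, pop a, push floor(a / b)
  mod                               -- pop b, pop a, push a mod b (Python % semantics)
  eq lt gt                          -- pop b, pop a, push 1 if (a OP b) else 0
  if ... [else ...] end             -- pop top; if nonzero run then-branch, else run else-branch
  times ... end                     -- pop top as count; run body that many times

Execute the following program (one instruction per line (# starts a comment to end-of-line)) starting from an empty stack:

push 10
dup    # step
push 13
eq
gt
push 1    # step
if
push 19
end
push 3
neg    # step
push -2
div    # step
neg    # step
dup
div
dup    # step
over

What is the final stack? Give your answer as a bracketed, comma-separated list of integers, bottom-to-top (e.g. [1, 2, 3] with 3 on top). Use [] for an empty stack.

Answer: [1, 19, 1, 1, 1]

Derivation:
After 'push 10': [10]
After 'dup': [10, 10]
After 'push 13': [10, 10, 13]
After 'eq': [10, 0]
After 'gt': [1]
After 'push 1': [1, 1]
After 'if': [1]
After 'push 19': [1, 19]
After 'push 3': [1, 19, 3]
After 'neg': [1, 19, -3]
After 'push -2': [1, 19, -3, -2]
After 'div': [1, 19, 1]
After 'neg': [1, 19, -1]
After 'dup': [1, 19, -1, -1]
After 'div': [1, 19, 1]
After 'dup': [1, 19, 1, 1]
After 'over': [1, 19, 1, 1, 1]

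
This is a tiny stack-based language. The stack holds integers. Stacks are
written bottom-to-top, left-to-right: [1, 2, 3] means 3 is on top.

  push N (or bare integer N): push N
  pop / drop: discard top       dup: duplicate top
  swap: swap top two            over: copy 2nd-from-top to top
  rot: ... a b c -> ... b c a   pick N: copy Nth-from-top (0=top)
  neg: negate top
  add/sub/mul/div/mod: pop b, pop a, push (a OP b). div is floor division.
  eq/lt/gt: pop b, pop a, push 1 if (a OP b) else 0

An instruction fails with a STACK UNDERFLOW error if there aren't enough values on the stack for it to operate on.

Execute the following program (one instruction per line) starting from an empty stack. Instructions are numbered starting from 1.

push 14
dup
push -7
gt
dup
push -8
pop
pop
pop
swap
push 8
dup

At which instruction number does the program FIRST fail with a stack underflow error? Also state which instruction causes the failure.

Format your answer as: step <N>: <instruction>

Answer: step 10: swap

Derivation:
Step 1 ('push 14'): stack = [14], depth = 1
Step 2 ('dup'): stack = [14, 14], depth = 2
Step 3 ('push -7'): stack = [14, 14, -7], depth = 3
Step 4 ('gt'): stack = [14, 1], depth = 2
Step 5 ('dup'): stack = [14, 1, 1], depth = 3
Step 6 ('push -8'): stack = [14, 1, 1, -8], depth = 4
Step 7 ('pop'): stack = [14, 1, 1], depth = 3
Step 8 ('pop'): stack = [14, 1], depth = 2
Step 9 ('pop'): stack = [14], depth = 1
Step 10 ('swap'): needs 2 value(s) but depth is 1 — STACK UNDERFLOW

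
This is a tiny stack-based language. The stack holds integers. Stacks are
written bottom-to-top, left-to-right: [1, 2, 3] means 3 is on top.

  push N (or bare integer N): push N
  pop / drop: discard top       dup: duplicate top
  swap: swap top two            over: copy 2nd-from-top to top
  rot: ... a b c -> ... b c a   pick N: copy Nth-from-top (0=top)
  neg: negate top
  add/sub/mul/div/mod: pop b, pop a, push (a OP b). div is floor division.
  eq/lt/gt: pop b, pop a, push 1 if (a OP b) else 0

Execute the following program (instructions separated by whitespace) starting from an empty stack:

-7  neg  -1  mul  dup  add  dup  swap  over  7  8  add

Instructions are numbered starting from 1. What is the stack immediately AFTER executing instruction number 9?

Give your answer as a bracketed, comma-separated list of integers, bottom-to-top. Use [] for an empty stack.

Answer: [-14, -14, -14]

Derivation:
Step 1 ('-7'): [-7]
Step 2 ('neg'): [7]
Step 3 ('-1'): [7, -1]
Step 4 ('mul'): [-7]
Step 5 ('dup'): [-7, -7]
Step 6 ('add'): [-14]
Step 7 ('dup'): [-14, -14]
Step 8 ('swap'): [-14, -14]
Step 9 ('over'): [-14, -14, -14]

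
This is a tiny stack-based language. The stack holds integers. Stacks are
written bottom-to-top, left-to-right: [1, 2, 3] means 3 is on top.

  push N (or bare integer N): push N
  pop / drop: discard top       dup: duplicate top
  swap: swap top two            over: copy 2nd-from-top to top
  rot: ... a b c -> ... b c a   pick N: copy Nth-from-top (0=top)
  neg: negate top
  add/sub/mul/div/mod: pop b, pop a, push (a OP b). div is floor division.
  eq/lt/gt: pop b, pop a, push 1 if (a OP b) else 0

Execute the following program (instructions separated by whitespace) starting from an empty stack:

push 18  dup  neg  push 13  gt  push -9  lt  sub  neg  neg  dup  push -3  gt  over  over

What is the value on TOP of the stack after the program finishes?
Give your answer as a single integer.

After 'push 18': [18]
After 'dup': [18, 18]
After 'neg': [18, -18]
After 'push 13': [18, -18, 13]
After 'gt': [18, 0]
After 'push -9': [18, 0, -9]
After 'lt': [18, 0]
After 'sub': [18]
After 'neg': [-18]
After 'neg': [18]
After 'dup': [18, 18]
After 'push -3': [18, 18, -3]
After 'gt': [18, 1]
After 'over': [18, 1, 18]
After 'over': [18, 1, 18, 1]

Answer: 1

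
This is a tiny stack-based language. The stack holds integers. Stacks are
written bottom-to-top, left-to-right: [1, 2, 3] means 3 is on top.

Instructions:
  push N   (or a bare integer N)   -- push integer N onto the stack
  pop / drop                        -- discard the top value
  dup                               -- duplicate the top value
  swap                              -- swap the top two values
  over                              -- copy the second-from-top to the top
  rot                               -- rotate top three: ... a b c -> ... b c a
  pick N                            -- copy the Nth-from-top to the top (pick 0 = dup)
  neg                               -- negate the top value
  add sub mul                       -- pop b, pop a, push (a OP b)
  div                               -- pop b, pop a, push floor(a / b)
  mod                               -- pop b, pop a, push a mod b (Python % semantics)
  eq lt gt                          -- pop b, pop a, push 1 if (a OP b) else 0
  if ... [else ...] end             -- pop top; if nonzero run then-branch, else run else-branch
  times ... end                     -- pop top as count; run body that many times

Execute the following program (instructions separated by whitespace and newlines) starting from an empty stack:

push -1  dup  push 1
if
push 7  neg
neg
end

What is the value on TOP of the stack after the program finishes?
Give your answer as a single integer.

Answer: 7

Derivation:
After 'push -1': [-1]
After 'dup': [-1, -1]
After 'push 1': [-1, -1, 1]
After 'if': [-1, -1]
After 'push 7': [-1, -1, 7]
After 'neg': [-1, -1, -7]
After 'neg': [-1, -1, 7]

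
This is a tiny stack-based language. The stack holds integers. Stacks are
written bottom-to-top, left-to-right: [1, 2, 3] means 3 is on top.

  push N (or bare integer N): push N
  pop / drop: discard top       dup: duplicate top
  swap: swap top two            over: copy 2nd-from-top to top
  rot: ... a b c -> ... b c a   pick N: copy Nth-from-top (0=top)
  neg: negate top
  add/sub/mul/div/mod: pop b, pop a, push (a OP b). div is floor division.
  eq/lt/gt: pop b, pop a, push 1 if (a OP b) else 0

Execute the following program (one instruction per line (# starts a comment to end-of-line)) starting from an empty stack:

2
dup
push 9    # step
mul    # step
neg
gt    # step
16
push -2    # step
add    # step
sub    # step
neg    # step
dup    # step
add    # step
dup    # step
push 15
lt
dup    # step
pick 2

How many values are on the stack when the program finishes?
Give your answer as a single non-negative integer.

Answer: 4

Derivation:
After 'push 2': stack = [2] (depth 1)
After 'dup': stack = [2, 2] (depth 2)
After 'push 9': stack = [2, 2, 9] (depth 3)
After 'mul': stack = [2, 18] (depth 2)
After 'neg': stack = [2, -18] (depth 2)
After 'gt': stack = [1] (depth 1)
After 'push 16': stack = [1, 16] (depth 2)
After 'push -2': stack = [1, 16, -2] (depth 3)
After 'add': stack = [1, 14] (depth 2)
After 'sub': stack = [-13] (depth 1)
After 'neg': stack = [13] (depth 1)
After 'dup': stack = [13, 13] (depth 2)
After 'add': stack = [26] (depth 1)
After 'dup': stack = [26, 26] (depth 2)
After 'push 15': stack = [26, 26, 15] (depth 3)
After 'lt': stack = [26, 0] (depth 2)
After 'dup': stack = [26, 0, 0] (depth 3)
After 'pick 2': stack = [26, 0, 0, 26] (depth 4)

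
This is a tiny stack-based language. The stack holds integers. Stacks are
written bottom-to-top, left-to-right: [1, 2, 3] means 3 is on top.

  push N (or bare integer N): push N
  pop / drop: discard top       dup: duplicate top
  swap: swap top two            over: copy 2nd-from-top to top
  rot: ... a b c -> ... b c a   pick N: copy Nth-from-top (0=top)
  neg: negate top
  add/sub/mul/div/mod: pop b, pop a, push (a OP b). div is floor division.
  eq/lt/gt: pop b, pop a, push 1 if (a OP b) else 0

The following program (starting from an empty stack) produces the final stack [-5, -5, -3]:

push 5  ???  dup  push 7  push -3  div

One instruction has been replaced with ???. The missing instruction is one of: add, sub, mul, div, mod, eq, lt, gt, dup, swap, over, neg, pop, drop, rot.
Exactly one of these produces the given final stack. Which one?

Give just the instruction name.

Stack before ???: [5]
Stack after ???:  [-5]
The instruction that transforms [5] -> [-5] is: neg

Answer: neg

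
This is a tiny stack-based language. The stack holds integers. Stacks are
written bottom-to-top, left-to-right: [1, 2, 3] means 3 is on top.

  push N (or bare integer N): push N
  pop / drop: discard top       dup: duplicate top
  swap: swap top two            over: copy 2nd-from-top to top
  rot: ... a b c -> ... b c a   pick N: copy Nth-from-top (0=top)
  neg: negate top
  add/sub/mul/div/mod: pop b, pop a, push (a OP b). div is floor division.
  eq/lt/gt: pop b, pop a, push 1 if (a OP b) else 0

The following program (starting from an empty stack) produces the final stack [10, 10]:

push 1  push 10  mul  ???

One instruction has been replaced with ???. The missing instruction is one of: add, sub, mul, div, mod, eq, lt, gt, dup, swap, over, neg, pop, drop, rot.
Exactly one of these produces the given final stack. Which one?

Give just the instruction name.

Answer: dup

Derivation:
Stack before ???: [10]
Stack after ???:  [10, 10]
The instruction that transforms [10] -> [10, 10] is: dup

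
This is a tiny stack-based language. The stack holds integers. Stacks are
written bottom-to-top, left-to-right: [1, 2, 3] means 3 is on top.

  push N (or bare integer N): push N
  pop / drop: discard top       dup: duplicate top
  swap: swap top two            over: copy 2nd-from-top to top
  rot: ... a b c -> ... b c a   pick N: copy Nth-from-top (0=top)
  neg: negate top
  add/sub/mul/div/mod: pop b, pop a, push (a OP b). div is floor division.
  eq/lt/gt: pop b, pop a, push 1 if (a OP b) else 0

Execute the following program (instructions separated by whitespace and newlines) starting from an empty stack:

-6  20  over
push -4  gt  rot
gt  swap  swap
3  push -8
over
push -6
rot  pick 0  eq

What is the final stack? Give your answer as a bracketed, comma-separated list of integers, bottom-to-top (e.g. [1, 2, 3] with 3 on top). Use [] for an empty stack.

Answer: [20, 1, 3, 3, -6, 1]

Derivation:
After 'push -6': [-6]
After 'push 20': [-6, 20]
After 'over': [-6, 20, -6]
After 'push -4': [-6, 20, -6, -4]
After 'gt': [-6, 20, 0]
After 'rot': [20, 0, -6]
After 'gt': [20, 1]
After 'swap': [1, 20]
After 'swap': [20, 1]
After 'push 3': [20, 1, 3]
After 'push -8': [20, 1, 3, -8]
After 'over': [20, 1, 3, -8, 3]
After 'push -6': [20, 1, 3, -8, 3, -6]
After 'rot': [20, 1, 3, 3, -6, -8]
After 'pick 0': [20, 1, 3, 3, -6, -8, -8]
After 'eq': [20, 1, 3, 3, -6, 1]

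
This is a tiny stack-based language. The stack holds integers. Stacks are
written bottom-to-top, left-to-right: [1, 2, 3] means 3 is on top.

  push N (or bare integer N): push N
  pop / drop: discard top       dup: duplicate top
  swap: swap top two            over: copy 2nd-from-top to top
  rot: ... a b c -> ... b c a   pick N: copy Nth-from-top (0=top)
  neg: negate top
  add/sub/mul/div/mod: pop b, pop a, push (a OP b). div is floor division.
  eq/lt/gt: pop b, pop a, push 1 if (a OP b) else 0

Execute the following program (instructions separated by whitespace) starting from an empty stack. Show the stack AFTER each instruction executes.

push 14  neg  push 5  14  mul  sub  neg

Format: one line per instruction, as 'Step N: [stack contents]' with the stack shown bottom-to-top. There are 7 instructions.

Step 1: [14]
Step 2: [-14]
Step 3: [-14, 5]
Step 4: [-14, 5, 14]
Step 5: [-14, 70]
Step 6: [-84]
Step 7: [84]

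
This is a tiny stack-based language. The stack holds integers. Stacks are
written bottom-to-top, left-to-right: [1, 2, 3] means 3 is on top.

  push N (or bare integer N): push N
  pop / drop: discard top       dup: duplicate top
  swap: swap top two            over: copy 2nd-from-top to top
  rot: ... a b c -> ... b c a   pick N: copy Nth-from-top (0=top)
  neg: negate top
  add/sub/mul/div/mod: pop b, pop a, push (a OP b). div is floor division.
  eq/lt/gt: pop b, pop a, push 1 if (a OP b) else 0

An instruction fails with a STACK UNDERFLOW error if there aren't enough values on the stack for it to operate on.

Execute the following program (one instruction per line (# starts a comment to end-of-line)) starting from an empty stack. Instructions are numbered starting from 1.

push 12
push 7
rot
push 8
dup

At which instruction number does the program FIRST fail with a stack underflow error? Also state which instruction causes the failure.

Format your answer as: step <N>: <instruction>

Answer: step 3: rot

Derivation:
Step 1 ('push 12'): stack = [12], depth = 1
Step 2 ('push 7'): stack = [12, 7], depth = 2
Step 3 ('rot'): needs 3 value(s) but depth is 2 — STACK UNDERFLOW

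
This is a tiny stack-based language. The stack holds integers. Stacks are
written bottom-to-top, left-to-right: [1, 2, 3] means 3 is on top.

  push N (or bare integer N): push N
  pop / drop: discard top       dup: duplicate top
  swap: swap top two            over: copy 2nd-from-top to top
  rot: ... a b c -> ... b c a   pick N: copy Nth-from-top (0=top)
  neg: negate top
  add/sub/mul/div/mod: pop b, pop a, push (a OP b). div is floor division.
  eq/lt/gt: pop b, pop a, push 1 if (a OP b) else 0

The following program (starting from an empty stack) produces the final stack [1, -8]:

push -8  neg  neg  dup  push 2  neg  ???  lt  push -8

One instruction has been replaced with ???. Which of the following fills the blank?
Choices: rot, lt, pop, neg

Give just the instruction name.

Stack before ???: [-8, -8, -2]
Stack after ???:  [-8, 1]
Checking each choice:
  rot: produces [-8, 0, -8]
  lt: MATCH
  pop: produces [0, -8]
  neg: produces [-8, 1, -8]


Answer: lt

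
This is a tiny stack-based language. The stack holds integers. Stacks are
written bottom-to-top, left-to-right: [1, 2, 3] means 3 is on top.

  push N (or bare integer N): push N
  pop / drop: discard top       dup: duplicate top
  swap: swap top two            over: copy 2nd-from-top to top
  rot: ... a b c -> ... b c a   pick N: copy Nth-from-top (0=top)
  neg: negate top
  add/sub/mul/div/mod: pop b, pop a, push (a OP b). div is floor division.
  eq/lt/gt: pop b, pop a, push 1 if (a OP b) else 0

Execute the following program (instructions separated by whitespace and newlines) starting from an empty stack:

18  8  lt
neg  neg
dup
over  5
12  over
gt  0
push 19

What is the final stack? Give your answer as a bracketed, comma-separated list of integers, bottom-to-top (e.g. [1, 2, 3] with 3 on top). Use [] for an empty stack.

After 'push 18': [18]
After 'push 8': [18, 8]
After 'lt': [0]
After 'neg': [0]
After 'neg': [0]
After 'dup': [0, 0]
After 'over': [0, 0, 0]
After 'push 5': [0, 0, 0, 5]
After 'push 12': [0, 0, 0, 5, 12]
After 'over': [0, 0, 0, 5, 12, 5]
After 'gt': [0, 0, 0, 5, 1]
After 'push 0': [0, 0, 0, 5, 1, 0]
After 'push 19': [0, 0, 0, 5, 1, 0, 19]

Answer: [0, 0, 0, 5, 1, 0, 19]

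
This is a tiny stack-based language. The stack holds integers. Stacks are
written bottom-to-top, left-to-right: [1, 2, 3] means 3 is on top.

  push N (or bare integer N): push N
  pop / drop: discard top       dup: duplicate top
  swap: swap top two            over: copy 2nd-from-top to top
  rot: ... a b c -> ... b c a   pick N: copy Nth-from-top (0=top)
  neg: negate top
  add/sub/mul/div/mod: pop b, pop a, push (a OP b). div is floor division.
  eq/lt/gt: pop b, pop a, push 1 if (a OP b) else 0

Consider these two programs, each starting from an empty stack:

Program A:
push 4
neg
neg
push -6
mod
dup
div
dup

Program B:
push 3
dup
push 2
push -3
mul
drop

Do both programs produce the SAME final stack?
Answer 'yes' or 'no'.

Answer: no

Derivation:
Program A trace:
  After 'push 4': [4]
  After 'neg': [-4]
  After 'neg': [4]
  After 'push -6': [4, -6]
  After 'mod': [-2]
  After 'dup': [-2, -2]
  After 'div': [1]
  After 'dup': [1, 1]
Program A final stack: [1, 1]

Program B trace:
  After 'push 3': [3]
  After 'dup': [3, 3]
  After 'push 2': [3, 3, 2]
  After 'push -3': [3, 3, 2, -3]
  After 'mul': [3, 3, -6]
  After 'drop': [3, 3]
Program B final stack: [3, 3]
Same: no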